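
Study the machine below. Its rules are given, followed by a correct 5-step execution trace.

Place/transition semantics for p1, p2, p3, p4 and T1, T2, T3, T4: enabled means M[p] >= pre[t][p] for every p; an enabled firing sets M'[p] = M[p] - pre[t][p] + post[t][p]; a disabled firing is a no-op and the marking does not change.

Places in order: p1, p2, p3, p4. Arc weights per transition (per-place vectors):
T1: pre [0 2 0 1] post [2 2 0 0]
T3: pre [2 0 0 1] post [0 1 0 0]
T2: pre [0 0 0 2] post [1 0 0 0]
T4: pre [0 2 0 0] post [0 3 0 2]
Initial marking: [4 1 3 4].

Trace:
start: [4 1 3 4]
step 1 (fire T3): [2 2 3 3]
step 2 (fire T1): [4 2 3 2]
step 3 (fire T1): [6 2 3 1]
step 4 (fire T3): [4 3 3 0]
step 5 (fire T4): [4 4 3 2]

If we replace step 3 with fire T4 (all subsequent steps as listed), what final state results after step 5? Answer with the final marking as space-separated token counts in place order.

(re-executing from step 3 with the substitution; state before step 3: [4 2 3 2])
step 3 (fire T4): [4 3 3 4]
step 4 (fire T3): [2 4 3 3]
step 5 (fire T4): [2 5 3 5]

2 5 3 5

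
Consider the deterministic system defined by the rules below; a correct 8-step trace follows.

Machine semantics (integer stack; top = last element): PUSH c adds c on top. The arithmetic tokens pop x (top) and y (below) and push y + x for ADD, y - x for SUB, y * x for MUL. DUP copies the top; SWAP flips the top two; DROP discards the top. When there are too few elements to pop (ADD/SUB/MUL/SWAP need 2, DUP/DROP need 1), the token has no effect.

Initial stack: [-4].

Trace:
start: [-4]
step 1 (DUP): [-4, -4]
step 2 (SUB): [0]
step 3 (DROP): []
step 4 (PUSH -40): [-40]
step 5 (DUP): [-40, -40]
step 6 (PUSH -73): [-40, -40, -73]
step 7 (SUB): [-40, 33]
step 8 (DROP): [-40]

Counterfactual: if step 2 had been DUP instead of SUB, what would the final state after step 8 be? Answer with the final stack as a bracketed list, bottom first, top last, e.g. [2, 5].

[-4, -4, -40]

(re-executing from step 2 with the substitution; state before step 2: [-4, -4])
step 2 (DUP): [-4, -4, -4]
step 3 (DROP): [-4, -4]
step 4 (PUSH -40): [-4, -4, -40]
step 5 (DUP): [-4, -4, -40, -40]
step 6 (PUSH -73): [-4, -4, -40, -40, -73]
step 7 (SUB): [-4, -4, -40, 33]
step 8 (DROP): [-4, -4, -40]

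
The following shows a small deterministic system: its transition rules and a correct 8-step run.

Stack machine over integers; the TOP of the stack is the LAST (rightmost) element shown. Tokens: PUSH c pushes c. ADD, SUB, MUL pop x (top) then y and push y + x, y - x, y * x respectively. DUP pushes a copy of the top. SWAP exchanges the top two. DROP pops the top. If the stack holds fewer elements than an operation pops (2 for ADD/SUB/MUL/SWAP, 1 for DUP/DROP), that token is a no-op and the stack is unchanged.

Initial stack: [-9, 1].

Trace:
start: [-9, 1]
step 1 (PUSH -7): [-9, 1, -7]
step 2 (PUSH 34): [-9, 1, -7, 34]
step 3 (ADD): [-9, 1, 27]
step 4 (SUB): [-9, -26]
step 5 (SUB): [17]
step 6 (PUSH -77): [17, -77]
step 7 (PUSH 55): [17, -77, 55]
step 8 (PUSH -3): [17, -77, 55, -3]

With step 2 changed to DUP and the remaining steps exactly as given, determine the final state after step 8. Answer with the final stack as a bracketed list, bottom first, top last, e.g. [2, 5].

(re-executing from step 2 with the substitution; state before step 2: [-9, 1, -7])
step 2 (DUP): [-9, 1, -7, -7]
step 3 (ADD): [-9, 1, -14]
step 4 (SUB): [-9, 15]
step 5 (SUB): [-24]
step 6 (PUSH -77): [-24, -77]
step 7 (PUSH 55): [-24, -77, 55]
step 8 (PUSH -3): [-24, -77, 55, -3]

[-24, -77, 55, -3]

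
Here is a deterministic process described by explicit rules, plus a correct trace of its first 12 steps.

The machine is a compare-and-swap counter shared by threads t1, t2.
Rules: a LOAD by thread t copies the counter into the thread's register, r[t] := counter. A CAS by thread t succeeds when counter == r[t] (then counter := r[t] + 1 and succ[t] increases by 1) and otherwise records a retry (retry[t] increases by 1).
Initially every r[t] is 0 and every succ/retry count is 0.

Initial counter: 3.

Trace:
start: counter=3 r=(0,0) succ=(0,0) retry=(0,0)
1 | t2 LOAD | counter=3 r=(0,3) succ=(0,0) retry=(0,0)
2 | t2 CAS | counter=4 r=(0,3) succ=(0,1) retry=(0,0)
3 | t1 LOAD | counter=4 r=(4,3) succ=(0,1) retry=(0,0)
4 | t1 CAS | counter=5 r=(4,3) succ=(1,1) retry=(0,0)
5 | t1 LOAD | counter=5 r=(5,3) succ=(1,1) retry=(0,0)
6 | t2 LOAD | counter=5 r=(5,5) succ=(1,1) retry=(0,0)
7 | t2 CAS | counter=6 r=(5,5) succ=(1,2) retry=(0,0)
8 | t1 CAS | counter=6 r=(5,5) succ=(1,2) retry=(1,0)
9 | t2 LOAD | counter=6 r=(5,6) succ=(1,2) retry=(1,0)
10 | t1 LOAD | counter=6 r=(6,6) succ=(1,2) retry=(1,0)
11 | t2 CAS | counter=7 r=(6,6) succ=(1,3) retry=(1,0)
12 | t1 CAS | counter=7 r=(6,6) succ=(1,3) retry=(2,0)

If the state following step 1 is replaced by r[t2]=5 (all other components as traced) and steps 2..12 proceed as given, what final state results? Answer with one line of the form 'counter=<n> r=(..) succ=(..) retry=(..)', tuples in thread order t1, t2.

state after step 1 := counter=3 r=(0,5) succ=(0,0) retry=(0,0)
2 | t2 CAS | counter=3 r=(0,5) succ=(0,0) retry=(0,1)
3 | t1 LOAD | counter=3 r=(3,5) succ=(0,0) retry=(0,1)
4 | t1 CAS | counter=4 r=(3,5) succ=(1,0) retry=(0,1)
5 | t1 LOAD | counter=4 r=(4,5) succ=(1,0) retry=(0,1)
6 | t2 LOAD | counter=4 r=(4,4) succ=(1,0) retry=(0,1)
7 | t2 CAS | counter=5 r=(4,4) succ=(1,1) retry=(0,1)
8 | t1 CAS | counter=5 r=(4,4) succ=(1,1) retry=(1,1)
9 | t2 LOAD | counter=5 r=(4,5) succ=(1,1) retry=(1,1)
10 | t1 LOAD | counter=5 r=(5,5) succ=(1,1) retry=(1,1)
11 | t2 CAS | counter=6 r=(5,5) succ=(1,2) retry=(1,1)
12 | t1 CAS | counter=6 r=(5,5) succ=(1,2) retry=(2,1)

counter=6 r=(5,5) succ=(1,2) retry=(2,1)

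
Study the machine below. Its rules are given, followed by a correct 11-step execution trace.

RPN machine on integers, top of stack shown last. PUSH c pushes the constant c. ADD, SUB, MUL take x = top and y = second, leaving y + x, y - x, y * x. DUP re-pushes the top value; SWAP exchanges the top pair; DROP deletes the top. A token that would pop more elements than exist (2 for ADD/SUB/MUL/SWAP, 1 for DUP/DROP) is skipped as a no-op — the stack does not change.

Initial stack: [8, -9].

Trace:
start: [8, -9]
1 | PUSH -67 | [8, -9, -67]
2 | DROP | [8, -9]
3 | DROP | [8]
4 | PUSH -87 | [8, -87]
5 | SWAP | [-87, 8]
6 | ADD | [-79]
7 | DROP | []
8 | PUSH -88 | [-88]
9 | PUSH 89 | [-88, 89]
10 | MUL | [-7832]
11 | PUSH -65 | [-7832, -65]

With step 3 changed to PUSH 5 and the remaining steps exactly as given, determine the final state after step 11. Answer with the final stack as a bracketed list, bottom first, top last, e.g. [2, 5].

[8, -9, -7832, -65]

(re-executing from step 3 with the substitution; state before step 3: [8, -9])
3 | PUSH 5 | [8, -9, 5]
4 | PUSH -87 | [8, -9, 5, -87]
5 | SWAP | [8, -9, -87, 5]
6 | ADD | [8, -9, -82]
7 | DROP | [8, -9]
8 | PUSH -88 | [8, -9, -88]
9 | PUSH 89 | [8, -9, -88, 89]
10 | MUL | [8, -9, -7832]
11 | PUSH -65 | [8, -9, -7832, -65]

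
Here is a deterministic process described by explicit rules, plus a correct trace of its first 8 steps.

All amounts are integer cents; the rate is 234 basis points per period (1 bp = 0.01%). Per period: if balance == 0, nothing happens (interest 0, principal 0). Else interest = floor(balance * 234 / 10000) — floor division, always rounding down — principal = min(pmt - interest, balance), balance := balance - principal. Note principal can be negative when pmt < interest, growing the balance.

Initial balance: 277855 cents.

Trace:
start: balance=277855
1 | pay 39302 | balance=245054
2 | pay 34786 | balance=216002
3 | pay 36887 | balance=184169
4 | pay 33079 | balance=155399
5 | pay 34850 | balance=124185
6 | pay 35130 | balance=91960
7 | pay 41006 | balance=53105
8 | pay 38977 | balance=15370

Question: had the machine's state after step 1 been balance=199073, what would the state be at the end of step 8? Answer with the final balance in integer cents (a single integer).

state after step 1 := balance=199073
2 | pay 34786 | balance=168945
3 | pay 36887 | balance=136011
4 | pay 33079 | balance=106114
5 | pay 34850 | balance=73747
6 | pay 35130 | balance=40342
7 | pay 41006 | balance=280
8 | pay 38977 | balance=0

0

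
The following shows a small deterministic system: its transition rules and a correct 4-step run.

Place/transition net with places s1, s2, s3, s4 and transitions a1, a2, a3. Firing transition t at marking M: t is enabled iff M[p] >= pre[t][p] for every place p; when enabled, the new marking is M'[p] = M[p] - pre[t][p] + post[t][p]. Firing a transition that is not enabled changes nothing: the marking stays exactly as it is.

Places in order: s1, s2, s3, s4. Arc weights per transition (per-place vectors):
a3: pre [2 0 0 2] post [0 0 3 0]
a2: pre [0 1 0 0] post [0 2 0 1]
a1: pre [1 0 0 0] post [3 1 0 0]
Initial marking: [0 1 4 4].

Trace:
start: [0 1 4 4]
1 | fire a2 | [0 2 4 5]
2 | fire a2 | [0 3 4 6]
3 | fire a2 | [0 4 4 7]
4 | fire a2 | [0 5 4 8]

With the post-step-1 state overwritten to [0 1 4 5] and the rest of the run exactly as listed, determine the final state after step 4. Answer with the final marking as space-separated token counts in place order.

state after step 1 := [0 1 4 5]
2 | fire a2 | [0 2 4 6]
3 | fire a2 | [0 3 4 7]
4 | fire a2 | [0 4 4 8]

0 4 4 8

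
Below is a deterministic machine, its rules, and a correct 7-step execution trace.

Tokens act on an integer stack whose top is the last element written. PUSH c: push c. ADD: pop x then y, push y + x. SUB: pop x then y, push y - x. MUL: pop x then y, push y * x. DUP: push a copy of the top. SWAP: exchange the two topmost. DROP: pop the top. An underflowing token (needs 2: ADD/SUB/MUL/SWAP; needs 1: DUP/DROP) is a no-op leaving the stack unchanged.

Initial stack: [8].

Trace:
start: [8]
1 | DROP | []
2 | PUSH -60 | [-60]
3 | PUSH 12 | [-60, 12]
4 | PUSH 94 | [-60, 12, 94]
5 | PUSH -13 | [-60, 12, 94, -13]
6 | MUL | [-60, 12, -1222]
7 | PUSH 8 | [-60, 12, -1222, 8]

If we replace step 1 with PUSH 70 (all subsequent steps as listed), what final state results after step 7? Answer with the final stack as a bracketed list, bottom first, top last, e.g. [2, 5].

[8, 70, -60, 12, -1222, 8]

(re-executing from step 1 with the substitution; state before step 1: [8])
1 | PUSH 70 | [8, 70]
2 | PUSH -60 | [8, 70, -60]
3 | PUSH 12 | [8, 70, -60, 12]
4 | PUSH 94 | [8, 70, -60, 12, 94]
5 | PUSH -13 | [8, 70, -60, 12, 94, -13]
6 | MUL | [8, 70, -60, 12, -1222]
7 | PUSH 8 | [8, 70, -60, 12, -1222, 8]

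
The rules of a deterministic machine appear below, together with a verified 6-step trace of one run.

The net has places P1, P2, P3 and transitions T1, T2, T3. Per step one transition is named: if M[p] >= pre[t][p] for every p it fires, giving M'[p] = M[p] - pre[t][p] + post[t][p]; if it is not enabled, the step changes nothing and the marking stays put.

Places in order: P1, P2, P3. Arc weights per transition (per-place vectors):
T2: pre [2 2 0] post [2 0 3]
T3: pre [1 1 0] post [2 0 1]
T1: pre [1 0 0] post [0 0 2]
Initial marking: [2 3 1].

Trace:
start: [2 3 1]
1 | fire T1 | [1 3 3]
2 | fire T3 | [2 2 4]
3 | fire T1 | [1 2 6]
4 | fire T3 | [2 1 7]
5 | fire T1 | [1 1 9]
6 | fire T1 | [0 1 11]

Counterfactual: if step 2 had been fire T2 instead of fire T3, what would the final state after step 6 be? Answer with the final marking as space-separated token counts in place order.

0 3 5

(re-executing from step 2 with the substitution; state before step 2: [1 3 3])
2 | fire T2 | [1 3 3]
3 | fire T1 | [0 3 5]
4 | fire T3 | [0 3 5]
5 | fire T1 | [0 3 5]
6 | fire T1 | [0 3 5]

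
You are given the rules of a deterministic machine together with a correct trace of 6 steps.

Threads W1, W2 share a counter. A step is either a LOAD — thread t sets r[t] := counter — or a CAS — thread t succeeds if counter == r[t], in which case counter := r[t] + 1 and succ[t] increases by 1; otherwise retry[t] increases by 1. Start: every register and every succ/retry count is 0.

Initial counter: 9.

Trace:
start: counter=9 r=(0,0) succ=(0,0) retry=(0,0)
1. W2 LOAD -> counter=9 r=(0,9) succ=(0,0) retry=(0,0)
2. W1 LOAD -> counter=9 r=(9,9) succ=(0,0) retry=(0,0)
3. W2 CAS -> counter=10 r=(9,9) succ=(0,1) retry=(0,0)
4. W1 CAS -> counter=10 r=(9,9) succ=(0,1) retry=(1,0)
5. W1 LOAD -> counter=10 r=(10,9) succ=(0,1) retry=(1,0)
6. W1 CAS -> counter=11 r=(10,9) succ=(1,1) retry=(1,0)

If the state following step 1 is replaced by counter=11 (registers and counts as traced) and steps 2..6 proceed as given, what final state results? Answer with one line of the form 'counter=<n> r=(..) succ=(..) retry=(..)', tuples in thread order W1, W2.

counter=13 r=(12,9) succ=(2,0) retry=(0,1)

state after step 1 := counter=11 r=(0,9) succ=(0,0) retry=(0,0)
2. W1 LOAD -> counter=11 r=(11,9) succ=(0,0) retry=(0,0)
3. W2 CAS -> counter=11 r=(11,9) succ=(0,0) retry=(0,1)
4. W1 CAS -> counter=12 r=(11,9) succ=(1,0) retry=(0,1)
5. W1 LOAD -> counter=12 r=(12,9) succ=(1,0) retry=(0,1)
6. W1 CAS -> counter=13 r=(12,9) succ=(2,0) retry=(0,1)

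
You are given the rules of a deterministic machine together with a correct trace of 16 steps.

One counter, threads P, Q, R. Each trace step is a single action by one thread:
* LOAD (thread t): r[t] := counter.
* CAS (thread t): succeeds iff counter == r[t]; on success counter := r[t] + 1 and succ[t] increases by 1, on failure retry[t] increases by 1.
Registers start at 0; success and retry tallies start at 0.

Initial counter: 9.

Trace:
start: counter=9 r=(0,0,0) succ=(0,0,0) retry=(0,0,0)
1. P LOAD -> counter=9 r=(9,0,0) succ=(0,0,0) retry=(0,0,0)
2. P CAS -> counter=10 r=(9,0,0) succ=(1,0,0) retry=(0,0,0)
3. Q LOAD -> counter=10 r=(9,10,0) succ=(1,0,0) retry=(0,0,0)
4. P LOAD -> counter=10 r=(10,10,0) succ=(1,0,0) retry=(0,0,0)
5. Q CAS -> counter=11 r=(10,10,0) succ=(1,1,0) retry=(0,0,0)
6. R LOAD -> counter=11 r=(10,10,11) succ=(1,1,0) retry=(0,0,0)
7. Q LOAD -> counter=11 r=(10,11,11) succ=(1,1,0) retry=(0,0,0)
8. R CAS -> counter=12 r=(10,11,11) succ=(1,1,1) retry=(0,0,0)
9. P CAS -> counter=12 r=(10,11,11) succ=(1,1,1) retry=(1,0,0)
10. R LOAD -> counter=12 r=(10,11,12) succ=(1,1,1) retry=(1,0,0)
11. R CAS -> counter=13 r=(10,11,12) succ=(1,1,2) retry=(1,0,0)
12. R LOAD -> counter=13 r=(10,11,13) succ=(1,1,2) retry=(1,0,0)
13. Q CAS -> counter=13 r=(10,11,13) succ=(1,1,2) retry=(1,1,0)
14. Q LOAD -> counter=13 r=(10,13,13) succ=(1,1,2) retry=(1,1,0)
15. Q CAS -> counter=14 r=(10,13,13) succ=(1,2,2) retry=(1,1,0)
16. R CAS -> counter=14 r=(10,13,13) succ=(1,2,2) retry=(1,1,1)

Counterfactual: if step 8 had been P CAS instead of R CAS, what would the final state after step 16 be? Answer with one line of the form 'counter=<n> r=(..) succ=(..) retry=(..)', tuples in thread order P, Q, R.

counter=13 r=(10,12,12) succ=(1,2,1) retry=(2,1,1)

(re-executing from step 8 with the substitution; state before step 8: counter=11 r=(10,11,11) succ=(1,1,0) retry=(0,0,0))
8. P CAS -> counter=11 r=(10,11,11) succ=(1,1,0) retry=(1,0,0)
9. P CAS -> counter=11 r=(10,11,11) succ=(1,1,0) retry=(2,0,0)
10. R LOAD -> counter=11 r=(10,11,11) succ=(1,1,0) retry=(2,0,0)
11. R CAS -> counter=12 r=(10,11,11) succ=(1,1,1) retry=(2,0,0)
12. R LOAD -> counter=12 r=(10,11,12) succ=(1,1,1) retry=(2,0,0)
13. Q CAS -> counter=12 r=(10,11,12) succ=(1,1,1) retry=(2,1,0)
14. Q LOAD -> counter=12 r=(10,12,12) succ=(1,1,1) retry=(2,1,0)
15. Q CAS -> counter=13 r=(10,12,12) succ=(1,2,1) retry=(2,1,0)
16. R CAS -> counter=13 r=(10,12,12) succ=(1,2,1) retry=(2,1,1)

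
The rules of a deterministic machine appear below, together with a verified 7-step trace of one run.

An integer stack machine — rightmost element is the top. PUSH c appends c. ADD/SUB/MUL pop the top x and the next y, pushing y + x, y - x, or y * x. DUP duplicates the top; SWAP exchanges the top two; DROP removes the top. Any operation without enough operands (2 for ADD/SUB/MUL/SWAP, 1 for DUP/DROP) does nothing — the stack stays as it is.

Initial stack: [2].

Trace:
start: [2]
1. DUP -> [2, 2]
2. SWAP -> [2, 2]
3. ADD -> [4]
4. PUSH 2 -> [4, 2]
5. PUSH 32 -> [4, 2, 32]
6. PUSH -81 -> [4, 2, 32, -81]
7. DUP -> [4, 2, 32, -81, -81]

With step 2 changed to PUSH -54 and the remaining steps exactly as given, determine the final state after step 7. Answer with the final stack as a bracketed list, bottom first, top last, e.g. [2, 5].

[2, -52, 2, 32, -81, -81]

(re-executing from step 2 with the substitution; state before step 2: [2, 2])
2. PUSH -54 -> [2, 2, -54]
3. ADD -> [2, -52]
4. PUSH 2 -> [2, -52, 2]
5. PUSH 32 -> [2, -52, 2, 32]
6. PUSH -81 -> [2, -52, 2, 32, -81]
7. DUP -> [2, -52, 2, 32, -81, -81]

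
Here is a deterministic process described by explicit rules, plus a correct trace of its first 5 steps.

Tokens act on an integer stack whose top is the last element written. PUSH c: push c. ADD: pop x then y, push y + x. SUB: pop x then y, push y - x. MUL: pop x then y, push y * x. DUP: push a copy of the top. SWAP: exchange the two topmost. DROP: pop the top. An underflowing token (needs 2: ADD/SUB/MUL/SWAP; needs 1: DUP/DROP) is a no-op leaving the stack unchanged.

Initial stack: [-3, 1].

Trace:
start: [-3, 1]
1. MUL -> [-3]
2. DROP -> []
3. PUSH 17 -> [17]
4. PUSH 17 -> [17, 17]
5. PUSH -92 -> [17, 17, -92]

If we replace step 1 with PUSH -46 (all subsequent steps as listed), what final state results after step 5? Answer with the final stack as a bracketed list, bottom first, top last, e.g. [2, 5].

[-3, 1, 17, 17, -92]

(re-executing from step 1 with the substitution; state before step 1: [-3, 1])
1. PUSH -46 -> [-3, 1, -46]
2. DROP -> [-3, 1]
3. PUSH 17 -> [-3, 1, 17]
4. PUSH 17 -> [-3, 1, 17, 17]
5. PUSH -92 -> [-3, 1, 17, 17, -92]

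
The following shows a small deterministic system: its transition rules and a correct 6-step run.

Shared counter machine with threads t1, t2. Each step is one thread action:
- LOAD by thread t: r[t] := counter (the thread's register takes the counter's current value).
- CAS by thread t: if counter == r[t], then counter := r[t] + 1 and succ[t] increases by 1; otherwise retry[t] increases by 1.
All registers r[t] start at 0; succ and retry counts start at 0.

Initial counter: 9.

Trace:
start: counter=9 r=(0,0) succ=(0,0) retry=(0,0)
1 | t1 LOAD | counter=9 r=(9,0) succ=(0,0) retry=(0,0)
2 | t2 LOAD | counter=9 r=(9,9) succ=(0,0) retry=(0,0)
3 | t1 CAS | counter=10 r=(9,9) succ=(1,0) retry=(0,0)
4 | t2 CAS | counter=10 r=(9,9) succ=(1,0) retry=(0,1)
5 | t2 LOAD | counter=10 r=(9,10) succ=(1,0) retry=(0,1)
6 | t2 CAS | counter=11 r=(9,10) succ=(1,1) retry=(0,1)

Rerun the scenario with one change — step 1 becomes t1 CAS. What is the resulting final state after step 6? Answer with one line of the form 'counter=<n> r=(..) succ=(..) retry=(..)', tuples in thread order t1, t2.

counter=11 r=(0,10) succ=(0,2) retry=(2,0)

(re-executing from step 1 with the substitution; state before step 1: counter=9 r=(0,0) succ=(0,0) retry=(0,0))
1 | t1 CAS | counter=9 r=(0,0) succ=(0,0) retry=(1,0)
2 | t2 LOAD | counter=9 r=(0,9) succ=(0,0) retry=(1,0)
3 | t1 CAS | counter=9 r=(0,9) succ=(0,0) retry=(2,0)
4 | t2 CAS | counter=10 r=(0,9) succ=(0,1) retry=(2,0)
5 | t2 LOAD | counter=10 r=(0,10) succ=(0,1) retry=(2,0)
6 | t2 CAS | counter=11 r=(0,10) succ=(0,2) retry=(2,0)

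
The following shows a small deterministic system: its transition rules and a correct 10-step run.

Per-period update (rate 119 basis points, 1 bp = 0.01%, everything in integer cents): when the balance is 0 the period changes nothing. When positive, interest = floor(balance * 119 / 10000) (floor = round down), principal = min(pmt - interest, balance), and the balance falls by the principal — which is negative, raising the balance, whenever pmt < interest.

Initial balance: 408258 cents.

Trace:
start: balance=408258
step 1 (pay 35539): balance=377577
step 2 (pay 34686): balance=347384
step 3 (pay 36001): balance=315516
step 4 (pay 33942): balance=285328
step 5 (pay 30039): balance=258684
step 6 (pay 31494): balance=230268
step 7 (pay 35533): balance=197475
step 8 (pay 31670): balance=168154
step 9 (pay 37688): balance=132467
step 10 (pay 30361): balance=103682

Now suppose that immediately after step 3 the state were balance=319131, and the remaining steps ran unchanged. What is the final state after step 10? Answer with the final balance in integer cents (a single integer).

state after step 3 := balance=319131
step 4 (pay 33942): balance=288986
step 5 (pay 30039): balance=262385
step 6 (pay 31494): balance=234013
step 7 (pay 35533): balance=201264
step 8 (pay 31670): balance=171989
step 9 (pay 37688): balance=136347
step 10 (pay 30361): balance=107608

107608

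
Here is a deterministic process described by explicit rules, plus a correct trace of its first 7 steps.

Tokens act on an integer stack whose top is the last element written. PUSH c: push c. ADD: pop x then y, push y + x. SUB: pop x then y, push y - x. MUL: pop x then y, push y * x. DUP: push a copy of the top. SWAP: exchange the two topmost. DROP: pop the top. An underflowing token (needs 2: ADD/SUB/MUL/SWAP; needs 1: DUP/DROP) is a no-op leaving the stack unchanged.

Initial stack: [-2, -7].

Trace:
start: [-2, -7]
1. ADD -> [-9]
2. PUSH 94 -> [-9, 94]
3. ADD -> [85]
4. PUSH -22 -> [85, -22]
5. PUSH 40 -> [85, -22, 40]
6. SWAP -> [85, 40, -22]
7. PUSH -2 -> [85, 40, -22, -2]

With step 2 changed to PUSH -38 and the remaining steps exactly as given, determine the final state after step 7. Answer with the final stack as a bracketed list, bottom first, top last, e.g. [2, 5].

(re-executing from step 2 with the substitution; state before step 2: [-9])
2. PUSH -38 -> [-9, -38]
3. ADD -> [-47]
4. PUSH -22 -> [-47, -22]
5. PUSH 40 -> [-47, -22, 40]
6. SWAP -> [-47, 40, -22]
7. PUSH -2 -> [-47, 40, -22, -2]

[-47, 40, -22, -2]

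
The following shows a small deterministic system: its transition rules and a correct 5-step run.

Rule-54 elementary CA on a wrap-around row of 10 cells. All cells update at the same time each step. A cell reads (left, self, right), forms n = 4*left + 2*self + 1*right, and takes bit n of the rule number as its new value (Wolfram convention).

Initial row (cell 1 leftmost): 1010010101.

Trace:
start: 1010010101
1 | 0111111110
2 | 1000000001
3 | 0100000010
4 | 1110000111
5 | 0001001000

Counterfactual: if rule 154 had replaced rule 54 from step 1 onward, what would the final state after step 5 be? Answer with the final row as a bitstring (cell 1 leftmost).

1000010001

(re-executing steps 1..5 under rule 154; state before step 1: 1010010101)
1 | 0001100001
2 | 1011010010
3 | 0010001100
4 | 0101011010
5 | 1000010001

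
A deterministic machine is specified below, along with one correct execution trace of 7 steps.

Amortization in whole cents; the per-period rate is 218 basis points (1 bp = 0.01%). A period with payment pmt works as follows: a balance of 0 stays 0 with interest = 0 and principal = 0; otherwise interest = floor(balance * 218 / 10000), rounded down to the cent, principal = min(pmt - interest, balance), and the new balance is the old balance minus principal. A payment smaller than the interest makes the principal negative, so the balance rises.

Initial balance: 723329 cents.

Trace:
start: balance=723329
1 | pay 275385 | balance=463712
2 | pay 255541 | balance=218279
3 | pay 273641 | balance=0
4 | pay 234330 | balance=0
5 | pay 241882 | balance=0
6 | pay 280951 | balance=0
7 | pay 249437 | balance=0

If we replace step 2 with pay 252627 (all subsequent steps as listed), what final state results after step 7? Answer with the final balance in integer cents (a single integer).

0

(re-executing from step 2 with the substitution; state before step 2: balance=463712)
2 | pay 252627 | balance=221193
3 | pay 273641 | balance=0
4 | pay 234330 | balance=0
5 | pay 241882 | balance=0
6 | pay 280951 | balance=0
7 | pay 249437 | balance=0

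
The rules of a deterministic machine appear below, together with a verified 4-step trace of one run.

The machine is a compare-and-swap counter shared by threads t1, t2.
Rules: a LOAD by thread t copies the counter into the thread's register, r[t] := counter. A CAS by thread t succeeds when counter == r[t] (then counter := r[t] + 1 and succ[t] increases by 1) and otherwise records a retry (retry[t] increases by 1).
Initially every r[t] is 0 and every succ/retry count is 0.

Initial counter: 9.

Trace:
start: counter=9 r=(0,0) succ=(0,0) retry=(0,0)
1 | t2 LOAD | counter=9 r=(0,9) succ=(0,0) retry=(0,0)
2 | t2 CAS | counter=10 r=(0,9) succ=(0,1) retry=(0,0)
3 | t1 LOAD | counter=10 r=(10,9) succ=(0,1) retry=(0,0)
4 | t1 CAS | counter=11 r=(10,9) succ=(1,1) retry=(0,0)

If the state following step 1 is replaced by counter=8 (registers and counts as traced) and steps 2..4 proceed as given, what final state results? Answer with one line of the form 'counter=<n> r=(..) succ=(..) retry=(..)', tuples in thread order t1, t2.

counter=9 r=(8,9) succ=(1,0) retry=(0,1)

state after step 1 := counter=8 r=(0,9) succ=(0,0) retry=(0,0)
2 | t2 CAS | counter=8 r=(0,9) succ=(0,0) retry=(0,1)
3 | t1 LOAD | counter=8 r=(8,9) succ=(0,0) retry=(0,1)
4 | t1 CAS | counter=9 r=(8,9) succ=(1,0) retry=(0,1)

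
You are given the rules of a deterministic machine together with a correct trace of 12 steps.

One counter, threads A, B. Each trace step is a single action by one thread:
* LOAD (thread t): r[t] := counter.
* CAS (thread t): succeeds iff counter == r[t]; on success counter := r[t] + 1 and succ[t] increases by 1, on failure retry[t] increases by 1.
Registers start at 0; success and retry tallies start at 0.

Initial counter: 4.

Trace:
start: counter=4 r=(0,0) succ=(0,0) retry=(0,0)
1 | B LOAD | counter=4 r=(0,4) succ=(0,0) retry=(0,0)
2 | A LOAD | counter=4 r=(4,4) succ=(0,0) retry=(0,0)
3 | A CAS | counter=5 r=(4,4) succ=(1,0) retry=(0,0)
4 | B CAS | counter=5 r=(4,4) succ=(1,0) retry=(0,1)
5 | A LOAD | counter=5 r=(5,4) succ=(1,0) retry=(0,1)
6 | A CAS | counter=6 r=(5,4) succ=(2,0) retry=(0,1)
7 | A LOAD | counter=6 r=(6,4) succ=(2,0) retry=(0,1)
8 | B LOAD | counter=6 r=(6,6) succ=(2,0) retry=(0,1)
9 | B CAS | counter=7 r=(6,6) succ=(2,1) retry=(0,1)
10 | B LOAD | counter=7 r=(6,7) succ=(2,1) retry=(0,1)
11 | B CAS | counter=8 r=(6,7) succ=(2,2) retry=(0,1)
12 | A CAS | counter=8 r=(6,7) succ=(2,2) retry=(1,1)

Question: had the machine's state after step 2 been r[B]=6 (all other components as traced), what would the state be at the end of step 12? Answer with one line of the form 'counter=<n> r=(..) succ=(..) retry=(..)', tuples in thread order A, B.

state after step 2 := counter=4 r=(4,6) succ=(0,0) retry=(0,0)
3 | A CAS | counter=5 r=(4,6) succ=(1,0) retry=(0,0)
4 | B CAS | counter=5 r=(4,6) succ=(1,0) retry=(0,1)
5 | A LOAD | counter=5 r=(5,6) succ=(1,0) retry=(0,1)
6 | A CAS | counter=6 r=(5,6) succ=(2,0) retry=(0,1)
7 | A LOAD | counter=6 r=(6,6) succ=(2,0) retry=(0,1)
8 | B LOAD | counter=6 r=(6,6) succ=(2,0) retry=(0,1)
9 | B CAS | counter=7 r=(6,6) succ=(2,1) retry=(0,1)
10 | B LOAD | counter=7 r=(6,7) succ=(2,1) retry=(0,1)
11 | B CAS | counter=8 r=(6,7) succ=(2,2) retry=(0,1)
12 | A CAS | counter=8 r=(6,7) succ=(2,2) retry=(1,1)

counter=8 r=(6,7) succ=(2,2) retry=(1,1)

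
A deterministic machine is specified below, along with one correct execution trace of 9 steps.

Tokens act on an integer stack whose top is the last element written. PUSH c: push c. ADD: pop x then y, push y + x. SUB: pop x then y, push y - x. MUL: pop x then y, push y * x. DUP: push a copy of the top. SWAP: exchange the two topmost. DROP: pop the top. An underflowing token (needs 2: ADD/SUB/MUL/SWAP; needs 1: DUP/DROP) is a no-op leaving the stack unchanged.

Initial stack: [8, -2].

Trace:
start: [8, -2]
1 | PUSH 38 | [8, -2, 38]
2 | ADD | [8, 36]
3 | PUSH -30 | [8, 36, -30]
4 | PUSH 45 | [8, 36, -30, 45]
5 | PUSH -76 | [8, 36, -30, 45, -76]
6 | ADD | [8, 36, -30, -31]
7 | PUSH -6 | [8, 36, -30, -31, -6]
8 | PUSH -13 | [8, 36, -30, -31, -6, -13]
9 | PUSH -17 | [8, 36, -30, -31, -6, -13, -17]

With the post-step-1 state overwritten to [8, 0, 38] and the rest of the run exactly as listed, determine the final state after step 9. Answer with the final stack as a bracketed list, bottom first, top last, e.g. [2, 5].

state after step 1 := [8, 0, 38]
2 | ADD | [8, 38]
3 | PUSH -30 | [8, 38, -30]
4 | PUSH 45 | [8, 38, -30, 45]
5 | PUSH -76 | [8, 38, -30, 45, -76]
6 | ADD | [8, 38, -30, -31]
7 | PUSH -6 | [8, 38, -30, -31, -6]
8 | PUSH -13 | [8, 38, -30, -31, -6, -13]
9 | PUSH -17 | [8, 38, -30, -31, -6, -13, -17]

[8, 38, -30, -31, -6, -13, -17]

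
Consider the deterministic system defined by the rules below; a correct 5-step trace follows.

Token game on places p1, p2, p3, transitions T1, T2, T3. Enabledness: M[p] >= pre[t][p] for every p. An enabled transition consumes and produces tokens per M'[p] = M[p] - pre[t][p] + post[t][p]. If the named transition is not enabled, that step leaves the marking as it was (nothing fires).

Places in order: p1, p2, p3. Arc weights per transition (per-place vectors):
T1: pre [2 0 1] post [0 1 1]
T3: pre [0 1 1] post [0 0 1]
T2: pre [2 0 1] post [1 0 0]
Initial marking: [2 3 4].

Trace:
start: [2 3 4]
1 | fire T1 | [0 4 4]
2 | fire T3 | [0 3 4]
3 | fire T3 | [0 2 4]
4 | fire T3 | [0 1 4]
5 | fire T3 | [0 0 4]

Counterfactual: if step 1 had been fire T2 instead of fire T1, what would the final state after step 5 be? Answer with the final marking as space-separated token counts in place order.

(re-executing from step 1 with the substitution; state before step 1: [2 3 4])
1 | fire T2 | [1 3 3]
2 | fire T3 | [1 2 3]
3 | fire T3 | [1 1 3]
4 | fire T3 | [1 0 3]
5 | fire T3 | [1 0 3]

1 0 3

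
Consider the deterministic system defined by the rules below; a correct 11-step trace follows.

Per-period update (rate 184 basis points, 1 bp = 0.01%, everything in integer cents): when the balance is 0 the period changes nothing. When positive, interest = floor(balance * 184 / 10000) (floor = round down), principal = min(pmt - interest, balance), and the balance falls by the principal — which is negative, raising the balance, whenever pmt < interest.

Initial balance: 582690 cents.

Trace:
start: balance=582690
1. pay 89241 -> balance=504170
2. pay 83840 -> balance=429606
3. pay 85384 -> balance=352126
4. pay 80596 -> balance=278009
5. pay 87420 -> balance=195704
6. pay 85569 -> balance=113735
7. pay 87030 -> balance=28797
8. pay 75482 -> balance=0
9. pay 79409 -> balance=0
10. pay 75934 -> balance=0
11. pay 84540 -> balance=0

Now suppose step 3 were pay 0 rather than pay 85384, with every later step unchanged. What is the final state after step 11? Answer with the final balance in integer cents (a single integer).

0

(re-executing from step 3 with the substitution; state before step 3: balance=429606)
3. pay 0 -> balance=437510
4. pay 80596 -> balance=364964
5. pay 87420 -> balance=284259
6. pay 85569 -> balance=203920
7. pay 87030 -> balance=120642
8. pay 75482 -> balance=47379
9. pay 79409 -> balance=0
10. pay 75934 -> balance=0
11. pay 84540 -> balance=0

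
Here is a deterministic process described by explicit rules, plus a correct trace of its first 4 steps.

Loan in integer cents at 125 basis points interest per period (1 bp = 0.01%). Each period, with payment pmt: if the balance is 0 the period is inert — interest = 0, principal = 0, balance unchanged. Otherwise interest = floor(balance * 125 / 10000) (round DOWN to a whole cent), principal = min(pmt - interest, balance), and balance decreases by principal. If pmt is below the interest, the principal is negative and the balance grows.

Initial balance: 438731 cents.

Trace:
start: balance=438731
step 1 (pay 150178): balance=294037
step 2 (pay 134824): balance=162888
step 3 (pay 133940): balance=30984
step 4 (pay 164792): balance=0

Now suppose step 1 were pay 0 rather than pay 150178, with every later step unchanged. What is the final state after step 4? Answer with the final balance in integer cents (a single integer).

(re-executing from step 1 with the substitution; state before step 1: balance=438731)
step 1 (pay 0): balance=444215
step 2 (pay 134824): balance=314943
step 3 (pay 133940): balance=184939
step 4 (pay 164792): balance=22458

22458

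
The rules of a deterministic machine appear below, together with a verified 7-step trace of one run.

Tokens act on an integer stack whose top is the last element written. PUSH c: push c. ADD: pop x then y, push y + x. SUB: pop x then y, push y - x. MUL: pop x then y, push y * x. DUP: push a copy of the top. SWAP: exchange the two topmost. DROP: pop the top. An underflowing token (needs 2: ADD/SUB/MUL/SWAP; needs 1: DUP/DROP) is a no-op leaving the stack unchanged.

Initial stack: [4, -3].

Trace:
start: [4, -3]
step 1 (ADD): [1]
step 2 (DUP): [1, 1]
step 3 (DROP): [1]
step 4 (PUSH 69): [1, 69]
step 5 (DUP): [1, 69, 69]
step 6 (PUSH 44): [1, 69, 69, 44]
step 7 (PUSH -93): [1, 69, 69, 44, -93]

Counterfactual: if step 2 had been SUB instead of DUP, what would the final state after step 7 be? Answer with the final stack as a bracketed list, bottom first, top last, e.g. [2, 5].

[69, 69, 44, -93]

(re-executing from step 2 with the substitution; state before step 2: [1])
step 2 (SUB): [1]
step 3 (DROP): []
step 4 (PUSH 69): [69]
step 5 (DUP): [69, 69]
step 6 (PUSH 44): [69, 69, 44]
step 7 (PUSH -93): [69, 69, 44, -93]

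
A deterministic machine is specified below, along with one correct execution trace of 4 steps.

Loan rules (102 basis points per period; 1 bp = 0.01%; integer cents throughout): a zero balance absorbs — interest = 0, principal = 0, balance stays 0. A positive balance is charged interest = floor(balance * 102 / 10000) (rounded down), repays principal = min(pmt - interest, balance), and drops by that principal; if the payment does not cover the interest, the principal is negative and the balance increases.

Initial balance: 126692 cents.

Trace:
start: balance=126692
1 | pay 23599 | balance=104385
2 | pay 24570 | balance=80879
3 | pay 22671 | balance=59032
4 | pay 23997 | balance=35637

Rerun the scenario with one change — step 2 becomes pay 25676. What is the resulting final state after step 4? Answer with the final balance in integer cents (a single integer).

(re-executing from step 2 with the substitution; state before step 2: balance=104385)
2 | pay 25676 | balance=79773
3 | pay 22671 | balance=57915
4 | pay 23997 | balance=34508

34508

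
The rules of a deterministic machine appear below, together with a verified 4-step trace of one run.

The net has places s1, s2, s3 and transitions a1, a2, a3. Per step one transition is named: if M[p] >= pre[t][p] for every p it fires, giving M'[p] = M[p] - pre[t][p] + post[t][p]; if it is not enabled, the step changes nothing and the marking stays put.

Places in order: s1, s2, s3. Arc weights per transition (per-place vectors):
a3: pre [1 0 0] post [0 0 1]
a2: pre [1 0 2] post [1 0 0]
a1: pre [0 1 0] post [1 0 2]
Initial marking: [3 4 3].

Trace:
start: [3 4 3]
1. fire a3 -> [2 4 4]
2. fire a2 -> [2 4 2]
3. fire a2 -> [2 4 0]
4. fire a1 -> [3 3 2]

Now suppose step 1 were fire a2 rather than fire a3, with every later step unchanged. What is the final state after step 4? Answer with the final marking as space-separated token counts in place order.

(re-executing from step 1 with the substitution; state before step 1: [3 4 3])
1. fire a2 -> [3 4 1]
2. fire a2 -> [3 4 1]
3. fire a2 -> [3 4 1]
4. fire a1 -> [4 3 3]

4 3 3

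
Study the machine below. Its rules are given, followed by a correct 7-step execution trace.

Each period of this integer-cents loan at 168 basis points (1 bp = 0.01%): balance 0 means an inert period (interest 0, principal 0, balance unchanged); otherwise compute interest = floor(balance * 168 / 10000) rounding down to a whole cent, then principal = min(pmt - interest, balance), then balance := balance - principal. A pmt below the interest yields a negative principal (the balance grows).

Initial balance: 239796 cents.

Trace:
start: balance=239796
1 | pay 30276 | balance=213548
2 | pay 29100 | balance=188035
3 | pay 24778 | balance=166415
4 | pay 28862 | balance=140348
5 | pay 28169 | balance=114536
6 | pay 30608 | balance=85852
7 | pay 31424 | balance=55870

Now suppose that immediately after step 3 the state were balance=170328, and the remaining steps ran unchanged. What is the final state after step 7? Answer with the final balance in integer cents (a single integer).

60053

state after step 3 := balance=170328
4 | pay 28862 | balance=144327
5 | pay 28169 | balance=118582
6 | pay 30608 | balance=89966
7 | pay 31424 | balance=60053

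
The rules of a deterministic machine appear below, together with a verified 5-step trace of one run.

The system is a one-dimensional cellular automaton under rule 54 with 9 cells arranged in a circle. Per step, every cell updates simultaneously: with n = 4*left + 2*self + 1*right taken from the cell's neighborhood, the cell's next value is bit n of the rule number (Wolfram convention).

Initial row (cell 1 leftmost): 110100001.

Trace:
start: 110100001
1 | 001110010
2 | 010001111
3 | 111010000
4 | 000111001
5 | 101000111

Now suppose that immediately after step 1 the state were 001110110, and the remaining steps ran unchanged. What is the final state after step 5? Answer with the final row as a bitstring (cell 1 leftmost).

state after step 1 := 001110110
2 | 010001001
3 | 111011111
4 | 000100000
5 | 001110000

001110000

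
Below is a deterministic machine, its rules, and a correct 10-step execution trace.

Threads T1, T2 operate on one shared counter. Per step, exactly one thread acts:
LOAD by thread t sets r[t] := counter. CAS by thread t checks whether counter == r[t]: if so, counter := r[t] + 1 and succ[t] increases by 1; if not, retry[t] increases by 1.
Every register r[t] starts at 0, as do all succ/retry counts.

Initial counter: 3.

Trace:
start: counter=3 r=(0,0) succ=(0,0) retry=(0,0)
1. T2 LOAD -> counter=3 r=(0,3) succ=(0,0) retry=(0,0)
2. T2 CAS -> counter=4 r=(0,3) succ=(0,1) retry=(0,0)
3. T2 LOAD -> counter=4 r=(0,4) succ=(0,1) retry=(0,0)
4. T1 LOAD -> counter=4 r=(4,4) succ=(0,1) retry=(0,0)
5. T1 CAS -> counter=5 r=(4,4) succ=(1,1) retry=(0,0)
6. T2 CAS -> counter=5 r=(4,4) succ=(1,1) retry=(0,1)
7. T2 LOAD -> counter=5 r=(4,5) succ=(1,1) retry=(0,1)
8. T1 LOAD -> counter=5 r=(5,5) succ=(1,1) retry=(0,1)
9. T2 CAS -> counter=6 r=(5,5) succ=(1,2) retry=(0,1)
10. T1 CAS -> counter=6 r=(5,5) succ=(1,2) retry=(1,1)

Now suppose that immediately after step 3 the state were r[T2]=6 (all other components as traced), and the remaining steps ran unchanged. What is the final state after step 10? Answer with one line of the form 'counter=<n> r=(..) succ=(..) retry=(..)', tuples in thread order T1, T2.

counter=6 r=(5,5) succ=(1,2) retry=(1,1)

state after step 3 := counter=4 r=(0,6) succ=(0,1) retry=(0,0)
4. T1 LOAD -> counter=4 r=(4,6) succ=(0,1) retry=(0,0)
5. T1 CAS -> counter=5 r=(4,6) succ=(1,1) retry=(0,0)
6. T2 CAS -> counter=5 r=(4,6) succ=(1,1) retry=(0,1)
7. T2 LOAD -> counter=5 r=(4,5) succ=(1,1) retry=(0,1)
8. T1 LOAD -> counter=5 r=(5,5) succ=(1,1) retry=(0,1)
9. T2 CAS -> counter=6 r=(5,5) succ=(1,2) retry=(0,1)
10. T1 CAS -> counter=6 r=(5,5) succ=(1,2) retry=(1,1)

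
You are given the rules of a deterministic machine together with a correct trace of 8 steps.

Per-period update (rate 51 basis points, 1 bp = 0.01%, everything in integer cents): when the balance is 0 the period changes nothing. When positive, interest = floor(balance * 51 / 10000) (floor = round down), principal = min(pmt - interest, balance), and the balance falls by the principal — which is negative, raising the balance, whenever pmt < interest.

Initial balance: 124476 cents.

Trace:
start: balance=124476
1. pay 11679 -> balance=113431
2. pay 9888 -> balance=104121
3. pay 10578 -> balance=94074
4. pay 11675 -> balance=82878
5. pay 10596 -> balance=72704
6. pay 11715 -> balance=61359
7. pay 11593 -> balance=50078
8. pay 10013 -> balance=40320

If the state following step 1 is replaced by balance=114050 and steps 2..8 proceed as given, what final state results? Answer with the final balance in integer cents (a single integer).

40962

state after step 1 := balance=114050
2. pay 9888 -> balance=104743
3. pay 10578 -> balance=94699
4. pay 11675 -> balance=83506
5. pay 10596 -> balance=73335
6. pay 11715 -> balance=61994
7. pay 11593 -> balance=50717
8. pay 10013 -> balance=40962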